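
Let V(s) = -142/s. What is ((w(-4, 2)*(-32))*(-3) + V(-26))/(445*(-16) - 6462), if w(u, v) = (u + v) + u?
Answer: 7417/176566 ≈ 0.042007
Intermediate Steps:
w(u, v) = v + 2*u
((w(-4, 2)*(-32))*(-3) + V(-26))/(445*(-16) - 6462) = (((2 + 2*(-4))*(-32))*(-3) - 142/(-26))/(445*(-16) - 6462) = (((2 - 8)*(-32))*(-3) - 142*(-1/26))/(-7120 - 6462) = (-6*(-32)*(-3) + 71/13)/(-13582) = (192*(-3) + 71/13)*(-1/13582) = (-576 + 71/13)*(-1/13582) = -7417/13*(-1/13582) = 7417/176566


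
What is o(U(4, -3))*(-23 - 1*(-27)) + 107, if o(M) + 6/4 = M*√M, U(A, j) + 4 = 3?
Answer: 101 - 4*I ≈ 101.0 - 4.0*I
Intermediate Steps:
U(A, j) = -1 (U(A, j) = -4 + 3 = -1)
o(M) = -3/2 + M^(3/2) (o(M) = -3/2 + M*√M = -3/2 + M^(3/2))
o(U(4, -3))*(-23 - 1*(-27)) + 107 = (-3/2 + (-1)^(3/2))*(-23 - 1*(-27)) + 107 = (-3/2 - I)*(-23 + 27) + 107 = (-3/2 - I)*4 + 107 = (-6 - 4*I) + 107 = 101 - 4*I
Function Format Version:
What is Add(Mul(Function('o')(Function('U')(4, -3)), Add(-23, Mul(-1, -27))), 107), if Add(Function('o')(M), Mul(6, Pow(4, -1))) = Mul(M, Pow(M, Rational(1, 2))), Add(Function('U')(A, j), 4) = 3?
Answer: Add(101, Mul(-4, I)) ≈ Add(101.00, Mul(-4.0000, I))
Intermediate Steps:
Function('U')(A, j) = -1 (Function('U')(A, j) = Add(-4, 3) = -1)
Function('o')(M) = Add(Rational(-3, 2), Pow(M, Rational(3, 2))) (Function('o')(M) = Add(Rational(-3, 2), Mul(M, Pow(M, Rational(1, 2)))) = Add(Rational(-3, 2), Pow(M, Rational(3, 2))))
Add(Mul(Function('o')(Function('U')(4, -3)), Add(-23, Mul(-1, -27))), 107) = Add(Mul(Add(Rational(-3, 2), Pow(-1, Rational(3, 2))), Add(-23, Mul(-1, -27))), 107) = Add(Mul(Add(Rational(-3, 2), Mul(-1, I)), Add(-23, 27)), 107) = Add(Mul(Add(Rational(-3, 2), Mul(-1, I)), 4), 107) = Add(Add(-6, Mul(-4, I)), 107) = Add(101, Mul(-4, I))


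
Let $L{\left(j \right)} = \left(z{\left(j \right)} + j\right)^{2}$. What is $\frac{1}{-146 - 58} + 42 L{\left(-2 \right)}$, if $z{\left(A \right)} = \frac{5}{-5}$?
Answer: $\frac{77111}{204} \approx 378.0$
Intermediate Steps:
$z{\left(A \right)} = -1$ ($z{\left(A \right)} = 5 \left(- \frac{1}{5}\right) = -1$)
$L{\left(j \right)} = \left(-1 + j\right)^{2}$
$\frac{1}{-146 - 58} + 42 L{\left(-2 \right)} = \frac{1}{-146 - 58} + 42 \left(-1 - 2\right)^{2} = \frac{1}{-204} + 42 \left(-3\right)^{2} = - \frac{1}{204} + 42 \cdot 9 = - \frac{1}{204} + 378 = \frac{77111}{204}$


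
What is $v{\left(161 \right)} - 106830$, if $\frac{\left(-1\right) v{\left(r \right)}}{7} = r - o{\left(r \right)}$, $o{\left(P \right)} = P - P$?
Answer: $-107957$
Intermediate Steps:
$o{\left(P \right)} = 0$
$v{\left(r \right)} = - 7 r$ ($v{\left(r \right)} = - 7 \left(r - 0\right) = - 7 \left(r + 0\right) = - 7 r$)
$v{\left(161 \right)} - 106830 = \left(-7\right) 161 - 106830 = -1127 - 106830 = -107957$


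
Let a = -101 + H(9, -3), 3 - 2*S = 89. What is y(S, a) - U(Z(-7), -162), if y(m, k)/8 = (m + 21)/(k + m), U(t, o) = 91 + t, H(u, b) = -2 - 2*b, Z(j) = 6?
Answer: -3351/35 ≈ -95.743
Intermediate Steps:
S = -43 (S = 3/2 - 1/2*89 = 3/2 - 89/2 = -43)
a = -97 (a = -101 + (-2 - 2*(-3)) = -101 + (-2 + 6) = -101 + 4 = -97)
y(m, k) = 8*(21 + m)/(k + m) (y(m, k) = 8*((m + 21)/(k + m)) = 8*((21 + m)/(k + m)) = 8*(21 + m)/(k + m))
y(S, a) - U(Z(-7), -162) = 8*(21 - 43)/(-97 - 43) - (91 + 6) = 8*(-22)/(-140) - 1*97 = 8*(-1/140)*(-22) - 97 = 44/35 - 97 = -3351/35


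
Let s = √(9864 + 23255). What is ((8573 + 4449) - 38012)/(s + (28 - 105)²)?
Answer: -74082855/17559961 + 12495*√33119/17559961 ≈ -4.0894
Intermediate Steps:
s = √33119 ≈ 181.99
((8573 + 4449) - 38012)/(s + (28 - 105)²) = ((8573 + 4449) - 38012)/(√33119 + (28 - 105)²) = (13022 - 38012)/(√33119 + (-77)²) = -24990/(√33119 + 5929) = -24990/(5929 + √33119)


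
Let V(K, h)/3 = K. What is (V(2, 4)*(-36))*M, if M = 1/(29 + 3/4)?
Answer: -864/119 ≈ -7.2605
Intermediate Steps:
V(K, h) = 3*K
M = 4/119 (M = 1/(29 + 3*(¼)) = 1/(29 + ¾) = 1/(119/4) = 4/119 ≈ 0.033613)
(V(2, 4)*(-36))*M = ((3*2)*(-36))*(4/119) = (6*(-36))*(4/119) = -216*4/119 = -864/119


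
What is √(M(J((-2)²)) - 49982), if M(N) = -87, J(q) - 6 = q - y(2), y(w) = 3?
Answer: I*√50069 ≈ 223.76*I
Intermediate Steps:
J(q) = 3 + q (J(q) = 6 + (q - 1*3) = 6 + (q - 3) = 6 + (-3 + q) = 3 + q)
√(M(J((-2)²)) - 49982) = √(-87 - 49982) = √(-50069) = I*√50069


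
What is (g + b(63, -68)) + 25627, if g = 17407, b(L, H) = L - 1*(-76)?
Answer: 43173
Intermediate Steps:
b(L, H) = 76 + L (b(L, H) = L + 76 = 76 + L)
(g + b(63, -68)) + 25627 = (17407 + (76 + 63)) + 25627 = (17407 + 139) + 25627 = 17546 + 25627 = 43173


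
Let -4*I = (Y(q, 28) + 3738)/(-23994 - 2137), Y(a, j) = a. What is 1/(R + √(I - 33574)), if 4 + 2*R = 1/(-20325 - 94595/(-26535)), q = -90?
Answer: -2431410475683757840832/40820405982387421045393499 - 46522914625490944*I*√22925282419942/40820405982387421045393499 ≈ -5.9564e-5 - 0.0054569*I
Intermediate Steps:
R = -431388731/215691712 (R = -2 + 1/(2*(-20325 - 94595/(-26535))) = -2 + 1/(2*(-20325 - 94595*(-1/26535))) = -2 + 1/(2*(-20325 + 18919/5307)) = -2 + 1/(2*(-107845856/5307)) = -2 + (½)*(-5307/107845856) = -2 - 5307/215691712 = -431388731/215691712 ≈ -2.0000)
I = 912/26131 (I = -(-90 + 3738)/(4*(-23994 - 2137)) = -912/(-26131) = -912*(-1)/26131 = -¼*(-3648/26131) = 912/26131 ≈ 0.034901)
1/(R + √(I - 33574)) = 1/(-431388731/215691712 + √(912/26131 - 33574)) = 1/(-431388731/215691712 + √(-877321282/26131)) = 1/(-431388731/215691712 + I*√22925282419942/26131)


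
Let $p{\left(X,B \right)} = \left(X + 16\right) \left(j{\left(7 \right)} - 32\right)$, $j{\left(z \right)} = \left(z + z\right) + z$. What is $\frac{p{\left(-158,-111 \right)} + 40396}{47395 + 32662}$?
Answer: $\frac{41958}{80057} \approx 0.5241$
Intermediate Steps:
$j{\left(z \right)} = 3 z$ ($j{\left(z \right)} = 2 z + z = 3 z$)
$p{\left(X,B \right)} = -176 - 11 X$ ($p{\left(X,B \right)} = \left(X + 16\right) \left(3 \cdot 7 - 32\right) = \left(16 + X\right) \left(21 - 32\right) = \left(16 + X\right) \left(-11\right) = -176 - 11 X$)
$\frac{p{\left(-158,-111 \right)} + 40396}{47395 + 32662} = \frac{\left(-176 - -1738\right) + 40396}{47395 + 32662} = \frac{\left(-176 + 1738\right) + 40396}{80057} = \left(1562 + 40396\right) \frac{1}{80057} = 41958 \cdot \frac{1}{80057} = \frac{41958}{80057}$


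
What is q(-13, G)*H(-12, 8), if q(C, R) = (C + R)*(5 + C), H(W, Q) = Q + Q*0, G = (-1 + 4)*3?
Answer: 256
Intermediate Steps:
G = 9 (G = 3*3 = 9)
H(W, Q) = Q (H(W, Q) = Q + 0 = Q)
q(C, R) = (5 + C)*(C + R)
q(-13, G)*H(-12, 8) = ((-13)² + 5*(-13) + 5*9 - 13*9)*8 = (169 - 65 + 45 - 117)*8 = 32*8 = 256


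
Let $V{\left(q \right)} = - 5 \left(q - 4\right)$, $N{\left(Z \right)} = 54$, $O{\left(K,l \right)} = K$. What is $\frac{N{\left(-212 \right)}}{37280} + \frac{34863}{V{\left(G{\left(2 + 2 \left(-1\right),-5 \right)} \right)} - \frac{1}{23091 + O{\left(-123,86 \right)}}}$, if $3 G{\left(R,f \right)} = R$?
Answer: $\frac{14925682680453}{8562451760} \approx 1743.2$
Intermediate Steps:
$G{\left(R,f \right)} = \frac{R}{3}$
$V{\left(q \right)} = 20 - 5 q$ ($V{\left(q \right)} = - 5 \left(-4 + q\right) = 20 - 5 q$)
$\frac{N{\left(-212 \right)}}{37280} + \frac{34863}{V{\left(G{\left(2 + 2 \left(-1\right),-5 \right)} \right)} - \frac{1}{23091 + O{\left(-123,86 \right)}}} = \frac{54}{37280} + \frac{34863}{\left(20 - 5 \frac{2 + 2 \left(-1\right)}{3}\right) - \frac{1}{23091 - 123}} = 54 \cdot \frac{1}{37280} + \frac{34863}{\left(20 - 5 \frac{2 - 2}{3}\right) - \frac{1}{22968}} = \frac{27}{18640} + \frac{34863}{\left(20 - 5 \cdot \frac{1}{3} \cdot 0\right) - \frac{1}{22968}} = \frac{27}{18640} + \frac{34863}{\left(20 - 0\right) - \frac{1}{22968}} = \frac{27}{18640} + \frac{34863}{\left(20 + 0\right) - \frac{1}{22968}} = \frac{27}{18640} + \frac{34863}{20 - \frac{1}{22968}} = \frac{27}{18640} + \frac{34863}{\frac{459359}{22968}} = \frac{27}{18640} + 34863 \cdot \frac{22968}{459359} = \frac{27}{18640} + \frac{800733384}{459359} = \frac{14925682680453}{8562451760}$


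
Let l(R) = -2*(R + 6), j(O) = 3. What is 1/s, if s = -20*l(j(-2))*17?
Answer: 1/6120 ≈ 0.00016340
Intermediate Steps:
l(R) = -12 - 2*R (l(R) = -2*(6 + R) = -12 - 2*R)
s = 6120 (s = -20*(-12 - 2*3)*17 = -20*(-12 - 6)*17 = -20*(-18)*17 = 360*17 = 6120)
1/s = 1/6120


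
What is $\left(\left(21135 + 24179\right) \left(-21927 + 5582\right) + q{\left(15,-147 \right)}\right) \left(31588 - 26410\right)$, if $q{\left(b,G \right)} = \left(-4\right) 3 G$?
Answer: $-3835114520748$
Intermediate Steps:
$q{\left(b,G \right)} = - 12 G$
$\left(\left(21135 + 24179\right) \left(-21927 + 5582\right) + q{\left(15,-147 \right)}\right) \left(31588 - 26410\right) = \left(\left(21135 + 24179\right) \left(-21927 + 5582\right) - -1764\right) \left(31588 - 26410\right) = \left(45314 \left(-16345\right) + 1764\right) 5178 = \left(-740657330 + 1764\right) 5178 = \left(-740655566\right) 5178 = -3835114520748$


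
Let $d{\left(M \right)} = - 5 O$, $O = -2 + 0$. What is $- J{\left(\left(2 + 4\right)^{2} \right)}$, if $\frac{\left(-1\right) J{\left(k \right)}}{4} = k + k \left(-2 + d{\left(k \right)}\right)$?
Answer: $1296$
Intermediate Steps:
$O = -2$
$d{\left(M \right)} = 10$ ($d{\left(M \right)} = \left(-5\right) \left(-2\right) = 10$)
$J{\left(k \right)} = - 36 k$ ($J{\left(k \right)} = - 4 \left(k + k \left(-2 + 10\right)\right) = - 4 \left(k + k 8\right) = - 4 \left(k + 8 k\right) = - 4 \cdot 9 k = - 36 k$)
$- J{\left(\left(2 + 4\right)^{2} \right)} = - \left(-36\right) \left(2 + 4\right)^{2} = - \left(-36\right) 6^{2} = - \left(-36\right) 36 = \left(-1\right) \left(-1296\right) = 1296$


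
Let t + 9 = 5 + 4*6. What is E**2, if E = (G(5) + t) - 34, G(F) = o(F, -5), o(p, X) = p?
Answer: 81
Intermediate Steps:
G(F) = F
t = 20 (t = -9 + (5 + 4*6) = -9 + (5 + 24) = -9 + 29 = 20)
E = -9 (E = (5 + 20) - 34 = 25 - 34 = -9)
E**2 = (-9)**2 = 81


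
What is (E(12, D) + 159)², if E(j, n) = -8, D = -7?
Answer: 22801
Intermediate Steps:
(E(12, D) + 159)² = (-8 + 159)² = 151² = 22801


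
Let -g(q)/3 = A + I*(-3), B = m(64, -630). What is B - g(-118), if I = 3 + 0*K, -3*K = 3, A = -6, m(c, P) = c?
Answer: 19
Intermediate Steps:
K = -1 (K = -1/3*3 = -1)
B = 64
I = 3 (I = 3 + 0*(-1) = 3 + 0 = 3)
g(q) = 45 (g(q) = -3*(-6 + 3*(-3)) = -3*(-6 - 9) = -3*(-15) = 45)
B - g(-118) = 64 - 1*45 = 64 - 45 = 19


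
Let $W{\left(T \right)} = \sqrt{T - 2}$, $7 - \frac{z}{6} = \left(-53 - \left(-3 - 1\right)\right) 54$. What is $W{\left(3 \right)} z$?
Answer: $15918$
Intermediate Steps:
$z = 15918$ ($z = 42 - 6 \left(-53 - \left(-3 - 1\right)\right) 54 = 42 - 6 \left(-53 - -4\right) 54 = 42 - 6 \left(-53 + 4\right) 54 = 42 - 6 \left(\left(-49\right) 54\right) = 42 - -15876 = 42 + 15876 = 15918$)
$W{\left(T \right)} = \sqrt{-2 + T}$
$W{\left(3 \right)} z = \sqrt{-2 + 3} \cdot 15918 = \sqrt{1} \cdot 15918 = 1 \cdot 15918 = 15918$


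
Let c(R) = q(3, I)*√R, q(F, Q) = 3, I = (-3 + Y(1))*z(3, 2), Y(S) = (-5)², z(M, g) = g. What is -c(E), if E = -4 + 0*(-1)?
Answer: -6*I ≈ -6.0*I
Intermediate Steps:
Y(S) = 25
I = 44 (I = (-3 + 25)*2 = 22*2 = 44)
E = -4 (E = -4 + 0 = -4)
c(R) = 3*√R
-c(E) = -3*√(-4) = -3*2*I = -6*I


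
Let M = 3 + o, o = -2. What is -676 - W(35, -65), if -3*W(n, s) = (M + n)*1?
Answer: -664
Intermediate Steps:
M = 1 (M = 3 - 2 = 1)
W(n, s) = -⅓ - n/3 (W(n, s) = -(1 + n)/3 = -⅓ - n/3)
-676 - W(35, -65) = -676 - (-⅓ - ⅓*35) = -676 - (-⅓ - 35/3) = -676 - 1*(-12) = -676 + 12 = -664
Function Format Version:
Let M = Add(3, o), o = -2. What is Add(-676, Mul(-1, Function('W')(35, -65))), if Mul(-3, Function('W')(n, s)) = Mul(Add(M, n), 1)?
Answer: -664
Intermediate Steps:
M = 1 (M = Add(3, -2) = 1)
Function('W')(n, s) = Add(Rational(-1, 3), Mul(Rational(-1, 3), n)) (Function('W')(n, s) = Mul(Rational(-1, 3), Mul(Add(1, n), 1)) = Mul(Rational(-1, 3), Add(1, n)) = Add(Rational(-1, 3), Mul(Rational(-1, 3), n)))
Add(-676, Mul(-1, Function('W')(35, -65))) = Add(-676, Mul(-1, Add(Rational(-1, 3), Mul(Rational(-1, 3), 35)))) = Add(-676, Mul(-1, Add(Rational(-1, 3), Rational(-35, 3)))) = Add(-676, Mul(-1, -12)) = Add(-676, 12) = -664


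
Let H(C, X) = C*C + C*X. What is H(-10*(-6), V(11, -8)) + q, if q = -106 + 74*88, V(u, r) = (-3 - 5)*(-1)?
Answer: 10486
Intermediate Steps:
V(u, r) = 8 (V(u, r) = -8*(-1) = 8)
H(C, X) = C² + C*X
q = 6406 (q = -106 + 6512 = 6406)
H(-10*(-6), V(11, -8)) + q = (-10*(-6))*(-10*(-6) + 8) + 6406 = 60*(60 + 8) + 6406 = 60*68 + 6406 = 4080 + 6406 = 10486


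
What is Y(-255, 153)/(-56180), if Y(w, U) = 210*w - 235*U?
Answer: 17901/11236 ≈ 1.5932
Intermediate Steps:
Y(w, U) = -235*U + 210*w
Y(-255, 153)/(-56180) = (-235*153 + 210*(-255))/(-56180) = (-35955 - 53550)*(-1/56180) = -89505*(-1/56180) = 17901/11236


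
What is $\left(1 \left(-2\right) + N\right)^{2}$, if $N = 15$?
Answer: $169$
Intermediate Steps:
$\left(1 \left(-2\right) + N\right)^{2} = \left(1 \left(-2\right) + 15\right)^{2} = \left(-2 + 15\right)^{2} = 13^{2} = 169$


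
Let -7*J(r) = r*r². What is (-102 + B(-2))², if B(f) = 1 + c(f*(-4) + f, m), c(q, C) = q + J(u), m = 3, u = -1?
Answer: 440896/49 ≈ 8997.9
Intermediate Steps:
J(r) = -r³/7 (J(r) = -r*r²/7 = -r³/7)
c(q, C) = ⅐ + q (c(q, C) = q - ⅐*(-1)³ = q - ⅐*(-1) = q + ⅐ = ⅐ + q)
B(f) = 8/7 - 3*f (B(f) = 1 + (⅐ + (f*(-4) + f)) = 1 + (⅐ + (-4*f + f)) = 1 + (⅐ - 3*f) = 8/7 - 3*f)
(-102 + B(-2))² = (-102 + (8/7 - 3*(-2)))² = (-102 + (8/7 + 6))² = (-102 + 50/7)² = (-664/7)² = 440896/49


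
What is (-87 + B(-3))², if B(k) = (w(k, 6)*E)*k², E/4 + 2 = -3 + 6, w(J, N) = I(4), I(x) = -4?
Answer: 53361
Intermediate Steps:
w(J, N) = -4
E = 4 (E = -8 + 4*(-3 + 6) = -8 + 4*3 = -8 + 12 = 4)
B(k) = -16*k² (B(k) = (-4*4)*k² = -16*k²)
(-87 + B(-3))² = (-87 - 16*(-3)²)² = (-87 - 16*9)² = (-87 - 144)² = (-231)² = 53361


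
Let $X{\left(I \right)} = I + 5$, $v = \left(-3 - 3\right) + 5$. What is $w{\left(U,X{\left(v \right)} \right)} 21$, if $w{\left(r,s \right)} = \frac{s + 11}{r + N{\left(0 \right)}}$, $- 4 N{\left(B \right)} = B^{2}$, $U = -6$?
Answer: $- \frac{105}{2} \approx -52.5$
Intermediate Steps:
$v = -1$ ($v = -6 + 5 = -1$)
$X{\left(I \right)} = 5 + I$
$N{\left(B \right)} = - \frac{B^{2}}{4}$
$w{\left(r,s \right)} = \frac{11 + s}{r}$ ($w{\left(r,s \right)} = \frac{s + 11}{r - \frac{0^{2}}{4}} = \frac{11 + s}{r - 0} = \frac{11 + s}{r + 0} = \frac{11 + s}{r}$)
$w{\left(U,X{\left(v \right)} \right)} 21 = \frac{11 + \left(5 - 1\right)}{-6} \cdot 21 = - \frac{11 + 4}{6} \cdot 21 = \left(- \frac{1}{6}\right) 15 \cdot 21 = \left(- \frac{5}{2}\right) 21 = - \frac{105}{2}$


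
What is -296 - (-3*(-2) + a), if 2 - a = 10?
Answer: -294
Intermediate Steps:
a = -8 (a = 2 - 1*10 = 2 - 10 = -8)
-296 - (-3*(-2) + a) = -296 - (-3*(-2) - 8) = -296 - (6 - 8) = -296 - 1*(-2) = -296 + 2 = -294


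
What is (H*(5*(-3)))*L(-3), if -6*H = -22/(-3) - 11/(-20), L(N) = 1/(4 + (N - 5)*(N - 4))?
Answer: 473/1440 ≈ 0.32847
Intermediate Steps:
L(N) = 1/(4 + (-5 + N)*(-4 + N))
H = -473/360 (H = -(-22/(-3) - 11/(-20))/6 = -(-22*(-1/3) - 11*(-1/20))/6 = -(22/3 + 11/20)/6 = -1/6*473/60 = -473/360 ≈ -1.3139)
(H*(5*(-3)))*L(-3) = (-473*(-3)/72)/(24 + (-3)**2 - 9*(-3)) = (-473/360*(-15))/(24 + 9 + 27) = (473/24)/60 = (473/24)*(1/60) = 473/1440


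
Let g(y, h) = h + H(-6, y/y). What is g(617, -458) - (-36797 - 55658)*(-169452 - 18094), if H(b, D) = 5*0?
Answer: -17339565888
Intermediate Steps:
H(b, D) = 0
g(y, h) = h (g(y, h) = h + 0 = h)
g(617, -458) - (-36797 - 55658)*(-169452 - 18094) = -458 - (-36797 - 55658)*(-169452 - 18094) = -458 - (-92455)*(-187546) = -458 - 1*17339565430 = -458 - 17339565430 = -17339565888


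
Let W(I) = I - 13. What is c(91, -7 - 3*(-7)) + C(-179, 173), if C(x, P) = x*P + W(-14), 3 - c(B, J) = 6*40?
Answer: -31231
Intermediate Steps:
W(I) = -13 + I
c(B, J) = -237 (c(B, J) = 3 - 6*40 = 3 - 1*240 = 3 - 240 = -237)
C(x, P) = -27 + P*x (C(x, P) = x*P + (-13 - 14) = P*x - 27 = -27 + P*x)
c(91, -7 - 3*(-7)) + C(-179, 173) = -237 + (-27 + 173*(-179)) = -237 + (-27 - 30967) = -237 - 30994 = -31231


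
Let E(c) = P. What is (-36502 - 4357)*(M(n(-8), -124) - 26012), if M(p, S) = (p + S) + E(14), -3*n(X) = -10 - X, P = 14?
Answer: 3201874676/3 ≈ 1.0673e+9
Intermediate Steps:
E(c) = 14
n(X) = 10/3 + X/3 (n(X) = -(-10 - X)/3 = 10/3 + X/3)
M(p, S) = 14 + S + p (M(p, S) = (p + S) + 14 = (S + p) + 14 = 14 + S + p)
(-36502 - 4357)*(M(n(-8), -124) - 26012) = (-36502 - 4357)*((14 - 124 + (10/3 + (⅓)*(-8))) - 26012) = -40859*((14 - 124 + (10/3 - 8/3)) - 26012) = -40859*((14 - 124 + ⅔) - 26012) = -40859*(-328/3 - 26012) = -40859*(-78364/3) = 3201874676/3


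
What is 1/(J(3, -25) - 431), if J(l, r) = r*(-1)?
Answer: -1/406 ≈ -0.0024631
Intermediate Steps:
J(l, r) = -r
1/(J(3, -25) - 431) = 1/(-1*(-25) - 431) = 1/(25 - 431) = 1/(-406) = -1/406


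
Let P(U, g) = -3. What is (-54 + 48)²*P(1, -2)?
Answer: -108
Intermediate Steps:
(-54 + 48)²*P(1, -2) = (-54 + 48)²*(-3) = (-6)²*(-3) = 36*(-3) = -108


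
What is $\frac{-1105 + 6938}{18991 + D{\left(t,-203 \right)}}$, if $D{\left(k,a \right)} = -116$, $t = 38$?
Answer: $\frac{5833}{18875} \approx 0.30903$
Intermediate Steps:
$\frac{-1105 + 6938}{18991 + D{\left(t,-203 \right)}} = \frac{-1105 + 6938}{18991 - 116} = \frac{5833}{18875}$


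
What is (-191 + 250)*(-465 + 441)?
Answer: -1416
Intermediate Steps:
(-191 + 250)*(-465 + 441) = 59*(-24) = -1416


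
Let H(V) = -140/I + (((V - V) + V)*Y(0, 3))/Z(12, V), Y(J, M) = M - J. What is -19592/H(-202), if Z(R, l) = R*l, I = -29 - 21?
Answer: -391840/61 ≈ -6423.6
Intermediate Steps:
I = -50
H(V) = 61/20 (H(V) = -140/(-50) + (((V - V) + V)*(3 - 1*0))/((12*V)) = -140*(-1/50) + ((0 + V)*(3 + 0))*(1/(12*V)) = 14/5 + (V*3)*(1/(12*V)) = 14/5 + (3*V)*(1/(12*V)) = 14/5 + ¼ = 61/20)
-19592/H(-202) = -19592/61/20 = -19592*20/61 = -391840/61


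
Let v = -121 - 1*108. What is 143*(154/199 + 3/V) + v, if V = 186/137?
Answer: 2438571/12338 ≈ 197.65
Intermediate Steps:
v = -229 (v = -121 - 108 = -229)
V = 186/137 (V = 186*(1/137) = 186/137 ≈ 1.3577)
143*(154/199 + 3/V) + v = 143*(154/199 + 3/(186/137)) - 229 = 143*(154*(1/199) + 3*(137/186)) - 229 = 143*(154/199 + 137/62) - 229 = 143*(36811/12338) - 229 = 5263973/12338 - 229 = 2438571/12338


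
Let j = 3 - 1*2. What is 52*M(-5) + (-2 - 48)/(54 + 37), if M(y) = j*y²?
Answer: 118250/91 ≈ 1299.5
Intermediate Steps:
j = 1 (j = 3 - 2 = 1)
M(y) = y² (M(y) = 1*y² = y²)
52*M(-5) + (-2 - 48)/(54 + 37) = 52*(-5)² + (-2 - 48)/(54 + 37) = 52*25 - 50/91 = 1300 - 50*1/91 = 1300 - 50/91 = 118250/91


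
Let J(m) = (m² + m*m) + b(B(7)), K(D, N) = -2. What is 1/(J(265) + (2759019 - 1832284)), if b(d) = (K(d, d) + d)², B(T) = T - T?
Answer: 1/1067189 ≈ 9.3704e-7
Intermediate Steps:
B(T) = 0
b(d) = (-2 + d)²
J(m) = 4 + 2*m² (J(m) = (m² + m*m) + (-2 + 0)² = (m² + m²) + (-2)² = 2*m² + 4 = 4 + 2*m²)
1/(J(265) + (2759019 - 1832284)) = 1/((4 + 2*265²) + (2759019 - 1832284)) = 1/((4 + 2*70225) + 926735) = 1/((4 + 140450) + 926735) = 1/(140454 + 926735) = 1/1067189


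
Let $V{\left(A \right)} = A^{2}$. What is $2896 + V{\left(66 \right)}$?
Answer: $7252$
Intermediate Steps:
$2896 + V{\left(66 \right)} = 2896 + 66^{2} = 2896 + 4356 = 7252$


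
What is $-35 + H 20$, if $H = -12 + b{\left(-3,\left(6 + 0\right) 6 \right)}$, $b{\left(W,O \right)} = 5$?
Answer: $-175$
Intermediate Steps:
$H = -7$ ($H = -12 + 5 = -7$)
$-35 + H 20 = -35 - 140 = -175$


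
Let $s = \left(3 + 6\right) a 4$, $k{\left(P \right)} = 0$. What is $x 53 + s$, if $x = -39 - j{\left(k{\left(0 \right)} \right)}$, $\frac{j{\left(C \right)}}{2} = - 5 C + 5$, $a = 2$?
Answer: $-2525$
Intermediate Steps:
$j{\left(C \right)} = 10 - 10 C$ ($j{\left(C \right)} = 2 \left(- 5 C + 5\right) = 2 \left(5 - 5 C\right) = 10 - 10 C$)
$s = 72$ ($s = \left(3 + 6\right) 2 \cdot 4 = 9 \cdot 2 \cdot 4 = 18 \cdot 4 = 72$)
$x = -49$ ($x = -39 - \left(10 - 0\right) = -39 - \left(10 + 0\right) = -39 - 10 = -49$)
$x 53 + s = \left(-49\right) 53 + 72 = -2597 + 72 = -2525$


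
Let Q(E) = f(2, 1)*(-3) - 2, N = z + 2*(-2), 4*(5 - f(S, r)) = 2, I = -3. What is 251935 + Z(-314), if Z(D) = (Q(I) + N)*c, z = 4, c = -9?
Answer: 504149/2 ≈ 2.5207e+5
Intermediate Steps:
f(S, r) = 9/2 (f(S, r) = 5 - ¼*2 = 5 - ½ = 9/2)
N = 0 (N = 4 + 2*(-2) = 4 - 4 = 0)
Q(E) = -31/2 (Q(E) = (9/2)*(-3) - 2 = -27/2 - 2 = -31/2)
Z(D) = 279/2 (Z(D) = (-31/2 + 0)*(-9) = -31/2*(-9) = 279/2)
251935 + Z(-314) = 251935 + 279/2 = 504149/2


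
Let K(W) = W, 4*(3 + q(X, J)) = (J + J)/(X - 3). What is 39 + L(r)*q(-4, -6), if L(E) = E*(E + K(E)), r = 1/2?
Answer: 264/7 ≈ 37.714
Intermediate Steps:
q(X, J) = -3 + J/(2*(-3 + X)) (q(X, J) = -3 + ((J + J)/(X - 3))/4 = -3 + ((2*J)/(-3 + X))/4 = -3 + (2*J/(-3 + X))/4 = -3 + J/(2*(-3 + X)))
r = ½ ≈ 0.50000
L(E) = 2*E² (L(E) = E*(E + E) = E*(2*E) = 2*E²)
39 + L(r)*q(-4, -6) = 39 + (2*(½)²)*((18 - 6 - 6*(-4))/(2*(-3 - 4))) = 39 + (2*(¼))*((½)*(18 - 6 + 24)/(-7)) = 39 + ((½)*(-⅐)*36)/2 = 39 + (½)*(-18/7) = 39 - 9/7 = 264/7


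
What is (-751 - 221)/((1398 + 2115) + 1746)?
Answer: -324/1753 ≈ -0.18483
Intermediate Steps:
(-751 - 221)/((1398 + 2115) + 1746) = -972/(3513 + 1746) = -972/5259 = -972*1/5259 = -324/1753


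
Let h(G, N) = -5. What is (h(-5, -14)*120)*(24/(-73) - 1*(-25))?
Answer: -1080600/73 ≈ -14803.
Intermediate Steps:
(h(-5, -14)*120)*(24/(-73) - 1*(-25)) = (-5*120)*(24/(-73) - 1*(-25)) = -600*(24*(-1/73) + 25) = -600*(-24/73 + 25) = -600*1801/73 = -1080600/73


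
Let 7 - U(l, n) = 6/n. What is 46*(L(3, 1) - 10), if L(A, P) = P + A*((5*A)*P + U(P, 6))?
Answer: 2484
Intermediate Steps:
U(l, n) = 7 - 6/n
L(A, P) = P + A*(6 + 5*A*P) (L(A, P) = P + A*((5*A)*P + (7 - 6/6)) = P + A*(5*A*P + (7 - 6*1/6)) = P + A*(5*A*P + (7 - 1)) = P + A*(5*A*P + 6) = P + A*(6 + 5*A*P))
46*(L(3, 1) - 10) = 46*((1 + 6*3 + 5*1*3**2) - 10) = 46*((1 + 18 + 5*1*9) - 10) = 46*((1 + 18 + 45) - 10) = 46*(64 - 10) = 46*54 = 2484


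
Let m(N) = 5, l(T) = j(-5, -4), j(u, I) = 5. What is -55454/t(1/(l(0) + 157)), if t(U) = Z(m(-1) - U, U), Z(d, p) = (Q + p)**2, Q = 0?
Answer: -1455334776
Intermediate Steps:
l(T) = 5
Z(d, p) = p**2 (Z(d, p) = (0 + p)**2 = p**2)
t(U) = U**2
-55454/t(1/(l(0) + 157)) = -55454*(5 + 157)**2 = -55454/((1/162)**2) = -55454/1/26244 = -55454*26244 = -1455334776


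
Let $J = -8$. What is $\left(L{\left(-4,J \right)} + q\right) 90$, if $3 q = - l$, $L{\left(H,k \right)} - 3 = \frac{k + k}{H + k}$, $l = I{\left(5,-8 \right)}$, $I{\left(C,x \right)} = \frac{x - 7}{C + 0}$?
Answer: $480$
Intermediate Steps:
$I{\left(C,x \right)} = \frac{-7 + x}{C}$
$l = -3$ ($l = \frac{-7 - 8}{5} = \frac{1}{5} \left(-15\right) = -3$)
$L{\left(H,k \right)} = 3 + \frac{2 k}{H + k}$ ($L{\left(H,k \right)} = 3 + \frac{k + k}{H + k} = 3 + \frac{2 k}{H + k}$)
$q = 1$ ($q = \frac{\left(-1\right) \left(-3\right)}{3} = \frac{1}{3} \cdot 3 = 1$)
$\left(L{\left(-4,J \right)} + q\right) 90 = \left(\frac{3 \left(-4\right) + 5 \left(-8\right)}{-4 - 8} + 1\right) 90 = \left(\frac{-12 - 40}{-12} + 1\right) 90 = \left(\left(- \frac{1}{12}\right) \left(-52\right) + 1\right) 90 = \left(\frac{13}{3} + 1\right) 90 = \frac{16}{3} \cdot 90 = 480$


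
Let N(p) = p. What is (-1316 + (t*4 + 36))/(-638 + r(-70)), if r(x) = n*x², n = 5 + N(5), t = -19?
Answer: -678/24181 ≈ -0.028039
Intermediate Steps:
n = 10 (n = 5 + 5 = 10)
r(x) = 10*x²
(-1316 + (t*4 + 36))/(-638 + r(-70)) = (-1316 + (-19*4 + 36))/(-638 + 10*(-70)²) = (-1316 + (-76 + 36))/(-638 + 10*4900) = (-1316 - 40)/(-638 + 49000) = -1356/48362 = -1356*1/48362 = -678/24181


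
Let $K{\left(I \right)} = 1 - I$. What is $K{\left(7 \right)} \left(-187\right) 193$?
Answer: $216546$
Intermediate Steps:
$K{\left(7 \right)} \left(-187\right) 193 = \left(1 - 7\right) \left(-187\right) 193 = \left(-6\right) \left(-187\right) 193 = 1122 \cdot 193 = 216546$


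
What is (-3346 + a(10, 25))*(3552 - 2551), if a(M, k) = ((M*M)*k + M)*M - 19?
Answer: 21756735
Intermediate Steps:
a(M, k) = -19 + M*(M + k*M²) (a(M, k) = (M²*k + M)*M - 19 = (k*M² + M)*M - 19 = (M + k*M²)*M - 19 = M*(M + k*M²) - 19 = -19 + M*(M + k*M²))
(-3346 + a(10, 25))*(3552 - 2551) = (-3346 + (-19 + 10² + 25*10³))*(3552 - 2551) = (-3346 + (-19 + 100 + 25*1000))*1001 = (-3346 + (-19 + 100 + 25000))*1001 = (-3346 + 25081)*1001 = 21735*1001 = 21756735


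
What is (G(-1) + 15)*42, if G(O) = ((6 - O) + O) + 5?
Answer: 1092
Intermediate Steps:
G(O) = 11 (G(O) = 6 + 5 = 11)
(G(-1) + 15)*42 = (11 + 15)*42 = 26*42 = 1092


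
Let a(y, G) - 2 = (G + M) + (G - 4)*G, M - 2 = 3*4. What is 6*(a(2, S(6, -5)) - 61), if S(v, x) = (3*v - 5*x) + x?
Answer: 7710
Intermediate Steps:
M = 14 (M = 2 + 3*4 = 2 + 12 = 14)
S(v, x) = -4*x + 3*v (S(v, x) = (-5*x + 3*v) + x = -4*x + 3*v)
a(y, G) = 16 + G + G*(-4 + G) (a(y, G) = 2 + ((G + 14) + (G - 4)*G) = 2 + ((14 + G) + (-4 + G)*G) = 2 + ((14 + G) + G*(-4 + G)) = 2 + (14 + G + G*(-4 + G)) = 16 + G + G*(-4 + G))
6*(a(2, S(6, -5)) - 61) = 6*((16 + (-4*(-5) + 3*6)² - 3*(-4*(-5) + 3*6)) - 61) = 6*((16 + (20 + 18)² - 3*(20 + 18)) - 61) = 6*((16 + 38² - 3*38) - 61) = 6*((16 + 1444 - 114) - 61) = 6*(1346 - 61) = 6*1285 = 7710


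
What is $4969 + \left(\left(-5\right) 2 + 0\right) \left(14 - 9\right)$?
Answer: $4919$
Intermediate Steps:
$4969 + \left(\left(-5\right) 2 + 0\right) \left(14 - 9\right) = 4969 + \left(-10 + 0\right) 5 = 4969 - 50 = 4919$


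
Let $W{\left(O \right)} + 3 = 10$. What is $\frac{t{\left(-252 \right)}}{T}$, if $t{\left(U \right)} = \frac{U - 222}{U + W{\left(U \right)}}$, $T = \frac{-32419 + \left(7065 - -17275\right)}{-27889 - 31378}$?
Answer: $\frac{9364186}{659785} \approx 14.193$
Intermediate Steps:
$W{\left(O \right)} = 7$ ($W{\left(O \right)} = -3 + 10 = 7$)
$T = \frac{8079}{59267}$ ($T = \frac{-32419 + \left(7065 + 17275\right)}{-59267} = \left(-32419 + 24340\right) \left(- \frac{1}{59267}\right) = \left(-8079\right) \left(- \frac{1}{59267}\right) = \frac{8079}{59267} \approx 0.13632$)
$t{\left(U \right)} = \frac{-222 + U}{7 + U}$ ($t{\left(U \right)} = \frac{U - 222}{U + 7} = \frac{-222 + U}{7 + U}$)
$\frac{t{\left(-252 \right)}}{T} = \frac{\frac{1}{7 - 252} \left(-222 - 252\right)}{\frac{8079}{59267}} = \frac{1}{-245} \left(-474\right) \frac{59267}{8079} = \left(- \frac{1}{245}\right) \left(-474\right) \frac{59267}{8079} = \frac{474}{245} \cdot \frac{59267}{8079} = \frac{9364186}{659785}$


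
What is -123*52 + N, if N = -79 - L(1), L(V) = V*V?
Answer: -6476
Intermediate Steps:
L(V) = V²
N = -80 (N = -79 - 1*1² = -79 - 1*1 = -79 - 1 = -80)
-123*52 + N = -123*52 - 80 = -6396 - 80 = -6476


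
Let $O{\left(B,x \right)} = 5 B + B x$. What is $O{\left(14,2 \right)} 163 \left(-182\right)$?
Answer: $-2907268$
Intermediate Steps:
$O{\left(14,2 \right)} 163 \left(-182\right) = 14 \left(5 + 2\right) 163 \left(-182\right) = 14 \cdot 7 \cdot 163 \left(-182\right) = 98 \cdot 163 \left(-182\right) = 15974 \left(-182\right) = -2907268$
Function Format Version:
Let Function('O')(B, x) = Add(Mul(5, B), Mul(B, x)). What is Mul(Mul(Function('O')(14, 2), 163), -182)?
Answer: -2907268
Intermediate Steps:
Mul(Mul(Function('O')(14, 2), 163), -182) = Mul(Mul(Mul(14, Add(5, 2)), 163), -182) = Mul(Mul(Mul(14, 7), 163), -182) = Mul(Mul(98, 163), -182) = Mul(15974, -182) = -2907268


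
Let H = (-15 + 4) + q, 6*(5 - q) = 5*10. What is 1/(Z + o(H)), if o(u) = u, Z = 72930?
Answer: 3/218747 ≈ 1.3714e-5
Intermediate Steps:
q = -10/3 (q = 5 - 5*10/6 = 5 - ⅙*50 = 5 - 25/3 = -10/3 ≈ -3.3333)
H = -43/3 (H = (-15 + 4) - 10/3 = -11 - 10/3 = -43/3 ≈ -14.333)
1/(Z + o(H)) = 1/(72930 - 43/3) = 1/(218747/3) = 3/218747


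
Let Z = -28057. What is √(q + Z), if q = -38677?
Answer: I*√66734 ≈ 258.33*I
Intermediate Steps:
√(q + Z) = √(-38677 - 28057) = √(-66734) = I*√66734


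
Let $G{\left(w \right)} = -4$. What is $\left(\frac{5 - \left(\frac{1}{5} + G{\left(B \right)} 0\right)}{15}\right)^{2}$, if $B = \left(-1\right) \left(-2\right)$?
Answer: $\frac{64}{625} \approx 0.1024$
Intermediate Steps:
$B = 2$
$\left(\frac{5 - \left(\frac{1}{5} + G{\left(B \right)} 0\right)}{15}\right)^{2} = \left(\frac{5 - \left(\frac{1}{5} - 0\right)}{15}\right)^{2} = \left(\left(5 - \left(\frac{1}{5} + 0\right)\right) \frac{1}{15}\right)^{2} = \left(\left(5 - \frac{1}{5}\right) \frac{1}{15}\right)^{2} = \left(\frac{24}{5} \cdot \frac{1}{15}\right)^{2} = \left(\frac{8}{25}\right)^{2} = \frac{64}{625}$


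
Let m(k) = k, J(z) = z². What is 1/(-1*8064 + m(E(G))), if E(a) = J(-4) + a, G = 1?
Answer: -1/8047 ≈ -0.00012427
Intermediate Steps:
E(a) = 16 + a (E(a) = (-4)² + a = 16 + a)
1/(-1*8064 + m(E(G))) = 1/(-1*8064 + (16 + 1)) = 1/(-8064 + 17) = 1/(-8047) = -1/8047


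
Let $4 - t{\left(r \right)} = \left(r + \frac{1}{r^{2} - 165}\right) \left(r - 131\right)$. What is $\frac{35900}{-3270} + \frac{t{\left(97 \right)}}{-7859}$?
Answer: $- \frac{135394858367}{11878045446} \approx -11.399$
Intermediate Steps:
$t{\left(r \right)} = 4 - \left(-131 + r\right) \left(r + \frac{1}{-165 + r^{2}}\right)$ ($t{\left(r \right)} = 4 - \left(r + \frac{1}{r^{2} - 165}\right) \left(r - 131\right) = 4 - \left(r + \frac{1}{-165 + r^{2}}\right) \left(-131 + r\right) = 4 - \left(-131 + r\right) \left(r + \frac{1}{-165 + r^{2}}\right)$)
$\frac{35900}{-3270} + \frac{t{\left(97 \right)}}{-7859} = \frac{35900}{-3270} + \frac{\frac{1}{-165 + 97^{2}} \left(-529 - 97^{4} - 2096752 + 131 \cdot 97^{3} + 169 \cdot 97^{2}\right)}{-7859} = 35900 \left(- \frac{1}{3270}\right) + \frac{-529 - 88529281 - 2096752 + 131 \cdot 912673 + 169 \cdot 9409}{-165 + 9409} \left(- \frac{1}{7859}\right) = - \frac{3590}{327} + \frac{-529 - 88529281 - 2096752 + 119560163 + 1590121}{9244} \left(- \frac{1}{7859}\right) = - \frac{3590}{327} + \frac{1}{9244} \cdot 30523722 \left(- \frac{1}{7859}\right) = - \frac{3590}{327} + \frac{15261861}{4622} \left(- \frac{1}{7859}\right) = - \frac{3590}{327} - \frac{15261861}{36324298} = - \frac{135394858367}{11878045446}$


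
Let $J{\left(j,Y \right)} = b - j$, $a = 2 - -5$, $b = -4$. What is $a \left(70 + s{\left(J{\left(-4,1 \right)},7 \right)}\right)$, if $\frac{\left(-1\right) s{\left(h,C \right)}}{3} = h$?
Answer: $490$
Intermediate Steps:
$a = 7$ ($a = 2 + 5 = 7$)
$J{\left(j,Y \right)} = -4 - j$
$s{\left(h,C \right)} = - 3 h$
$a \left(70 + s{\left(J{\left(-4,1 \right)},7 \right)}\right) = 7 \left(70 - 3 \left(-4 - -4\right)\right) = 7 \left(70 - 3 \left(-4 + 4\right)\right) = 7 \left(70 - 0\right) = 7 \left(70 + 0\right) = 7 \cdot 70 = 490$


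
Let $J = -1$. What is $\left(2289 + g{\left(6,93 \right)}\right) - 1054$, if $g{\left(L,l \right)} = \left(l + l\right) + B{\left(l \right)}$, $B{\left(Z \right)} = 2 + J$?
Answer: $1422$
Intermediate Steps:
$B{\left(Z \right)} = 1$ ($B{\left(Z \right)} = 2 - 1 = 1$)
$g{\left(L,l \right)} = 1 + 2 l$ ($g{\left(L,l \right)} = \left(l + l\right) + 1 = 2 l + 1 = 1 + 2 l$)
$\left(2289 + g{\left(6,93 \right)}\right) - 1054 = \left(2289 + \left(1 + 2 \cdot 93\right)\right) - 1054 = \left(2289 + \left(1 + 186\right)\right) - 1054 = \left(2289 + 187\right) - 1054 = 2476 - 1054 = 1422$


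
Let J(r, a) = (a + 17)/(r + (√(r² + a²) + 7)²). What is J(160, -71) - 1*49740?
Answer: -11759989620315/236429216 + 189*√30641/236429216 ≈ -49740.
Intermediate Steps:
J(r, a) = (17 + a)/(r + (7 + √(a² + r²))²) (J(r, a) = (17 + a)/(r + (√(a² + r²) + 7)²) = (17 + a)/(r + (7 + √(a² + r²))²))
J(160, -71) - 1*49740 = (17 - 71)/(160 + (7 + √((-71)² + 160²))²) - 1*49740 = -54/(160 + (7 + √(5041 + 25600))²) - 49740 = -54/(160 + (7 + √30641)²) - 49740 = -49740 - 54/(160 + (7 + √30641)²)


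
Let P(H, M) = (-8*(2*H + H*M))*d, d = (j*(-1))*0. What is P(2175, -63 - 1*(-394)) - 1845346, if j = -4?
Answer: -1845346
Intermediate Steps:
d = 0 (d = -4*(-1)*0 = 4*0 = 0)
P(H, M) = 0 (P(H, M) = -8*(2*H + H*M)*0 = (-16*H - 8*H*M)*0 = 0)
P(2175, -63 - 1*(-394)) - 1845346 = 0 - 1845346 = -1845346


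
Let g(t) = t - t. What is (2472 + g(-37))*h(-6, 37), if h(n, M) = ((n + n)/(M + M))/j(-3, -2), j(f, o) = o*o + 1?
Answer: -14832/185 ≈ -80.173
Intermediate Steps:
g(t) = 0
j(f, o) = 1 + o² (j(f, o) = o² + 1 = 1 + o²)
h(n, M) = n/(5*M) (h(n, M) = ((n + n)/(M + M))/(1 + (-2)²) = ((2*n)/((2*M)))/(1 + 4) = ((2*n)*(1/(2*M)))/5 = (n/M)*(⅕) = n/(5*M))
(2472 + g(-37))*h(-6, 37) = (2472 + 0)*((⅕)*(-6)/37) = 2472*((⅕)*(-6)*(1/37)) = 2472*(-6/185) = -14832/185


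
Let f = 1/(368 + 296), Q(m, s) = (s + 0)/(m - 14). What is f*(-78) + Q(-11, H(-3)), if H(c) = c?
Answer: 21/8300 ≈ 0.0025301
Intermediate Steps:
Q(m, s) = s/(-14 + m)
f = 1/664 ≈ 0.0015060
f*(-78) + Q(-11, H(-3)) = (1/664)*(-78) - 3/(-14 - 11) = -39/332 - 3/(-25) = -39/332 - 3*(-1/25) = -39/332 + 3/25 = 21/8300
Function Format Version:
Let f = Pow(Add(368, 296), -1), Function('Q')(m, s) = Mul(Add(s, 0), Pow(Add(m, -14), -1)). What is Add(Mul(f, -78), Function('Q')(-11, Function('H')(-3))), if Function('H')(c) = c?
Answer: Rational(21, 8300) ≈ 0.0025301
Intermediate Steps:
Function('Q')(m, s) = Mul(s, Pow(Add(-14, m), -1))
f = Rational(1, 664) (f = Pow(664, -1) = Rational(1, 664) ≈ 0.0015060)
Add(Mul(f, -78), Function('Q')(-11, Function('H')(-3))) = Add(Mul(Rational(1, 664), -78), Mul(-3, Pow(Add(-14, -11), -1))) = Add(Rational(-39, 332), Mul(-3, Pow(-25, -1))) = Add(Rational(-39, 332), Mul(-3, Rational(-1, 25))) = Add(Rational(-39, 332), Rational(3, 25)) = Rational(21, 8300)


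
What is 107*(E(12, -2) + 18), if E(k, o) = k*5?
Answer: 8346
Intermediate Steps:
E(k, o) = 5*k
107*(E(12, -2) + 18) = 107*(5*12 + 18) = 107*(60 + 18) = 107*78 = 8346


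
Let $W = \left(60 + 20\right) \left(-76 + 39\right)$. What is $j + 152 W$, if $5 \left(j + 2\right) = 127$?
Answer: $- \frac{2249483}{5} \approx -4.499 \cdot 10^{5}$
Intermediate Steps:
$j = \frac{117}{5}$ ($j = -2 + \frac{1}{5} \cdot 127 = -2 + \frac{127}{5} = \frac{117}{5} \approx 23.4$)
$W = -2960$ ($W = 80 \left(-37\right) = -2960$)
$j + 152 W = \frac{117}{5} + 152 \left(-2960\right) = \frac{117}{5} - 449920 = - \frac{2249483}{5}$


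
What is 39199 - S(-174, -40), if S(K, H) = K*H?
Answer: 32239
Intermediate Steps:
S(K, H) = H*K
39199 - S(-174, -40) = 39199 - (-40)*(-174) = 39199 - 1*6960 = 39199 - 6960 = 32239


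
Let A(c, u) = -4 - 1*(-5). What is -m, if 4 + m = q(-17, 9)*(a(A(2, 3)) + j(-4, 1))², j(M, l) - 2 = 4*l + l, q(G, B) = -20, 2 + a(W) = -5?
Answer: 4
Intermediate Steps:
A(c, u) = 1 (A(c, u) = -4 + 5 = 1)
a(W) = -7 (a(W) = -2 - 5 = -7)
j(M, l) = 2 + 5*l (j(M, l) = 2 + (4*l + l) = 2 + 5*l)
m = -4 (m = -4 - 20*(-7 + (2 + 5*1))² = -4 - 20*(-7 + (2 + 5))² = -4 - 20*(-7 + 7)² = -4 - 20*0² = -4 - 20*0 = -4 + 0 = -4)
-m = -1*(-4) = 4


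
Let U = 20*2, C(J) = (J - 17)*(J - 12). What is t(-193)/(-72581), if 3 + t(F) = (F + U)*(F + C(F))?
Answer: 6557124/72581 ≈ 90.342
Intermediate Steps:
C(J) = (-17 + J)*(-12 + J)
U = 40
t(F) = -3 + (40 + F)*(204 + F² - 28*F) (t(F) = -3 + (F + 40)*(F + (204 + F² - 29*F)) = -3 + (40 + F)*(204 + F² - 28*F))
t(-193)/(-72581) = (8157 + (-193)³ - 916*(-193) + 12*(-193)²)/(-72581) = (8157 - 7189057 + 176788 + 12*37249)*(-1/72581) = (8157 - 7189057 + 176788 + 446988)*(-1/72581) = -6557124*(-1/72581) = 6557124/72581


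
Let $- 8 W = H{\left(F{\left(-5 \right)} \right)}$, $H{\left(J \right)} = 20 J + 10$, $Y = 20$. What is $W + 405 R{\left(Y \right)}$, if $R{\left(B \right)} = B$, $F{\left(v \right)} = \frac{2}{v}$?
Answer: $\frac{32399}{4} \approx 8099.8$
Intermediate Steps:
$H{\left(J \right)} = 10 + 20 J$
$W = - \frac{1}{4}$ ($W = - \frac{10 + 20 \frac{2}{-5}}{8} = - \frac{10 + 20 \cdot 2 \left(- \frac{1}{5}\right)}{8} = - \frac{10 + 20 \left(- \frac{2}{5}\right)}{8} = - \frac{10 - 8}{8} = \left(- \frac{1}{8}\right) 2 = - \frac{1}{4} \approx -0.25$)
$W + 405 R{\left(Y \right)} = - \frac{1}{4} + 405 \cdot 20 = - \frac{1}{4} + 8100 = \frac{32399}{4}$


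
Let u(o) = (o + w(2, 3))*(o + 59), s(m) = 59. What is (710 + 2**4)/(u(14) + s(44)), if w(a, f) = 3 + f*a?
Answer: 33/79 ≈ 0.41772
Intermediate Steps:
w(a, f) = 3 + a*f
u(o) = (9 + o)*(59 + o) (u(o) = (o + (3 + 2*3))*(o + 59) = (o + (3 + 6))*(59 + o) = (o + 9)*(59 + o) = (9 + o)*(59 + o))
(710 + 2**4)/(u(14) + s(44)) = (710 + 2**4)/((531 + 14**2 + 68*14) + 59) = (710 + 16)/((531 + 196 + 952) + 59) = 726/(1679 + 59) = 726/1738 = 726*(1/1738) = 33/79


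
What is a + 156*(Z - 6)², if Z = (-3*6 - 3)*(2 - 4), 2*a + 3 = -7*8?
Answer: 404293/2 ≈ 2.0215e+5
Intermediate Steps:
a = -59/2 (a = -3/2 + (-7*8)/2 = -3/2 + (½)*(-56) = -3/2 - 28 = -59/2 ≈ -29.500)
Z = 42 (Z = (-18 - 3)*(-2) = -21*(-2) = 42)
a + 156*(Z - 6)² = -59/2 + 156*(42 - 6)² = -59/2 + 156*36² = -59/2 + 156*1296 = -59/2 + 202176 = 404293/2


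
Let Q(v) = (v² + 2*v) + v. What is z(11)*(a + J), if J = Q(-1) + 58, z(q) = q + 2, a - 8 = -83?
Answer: -247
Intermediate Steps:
a = -75 (a = 8 - 83 = -75)
z(q) = 2 + q
Q(v) = v² + 3*v
J = 56 (J = -(3 - 1) + 58 = -1*2 + 58 = -2 + 58 = 56)
z(11)*(a + J) = (2 + 11)*(-75 + 56) = 13*(-19) = -247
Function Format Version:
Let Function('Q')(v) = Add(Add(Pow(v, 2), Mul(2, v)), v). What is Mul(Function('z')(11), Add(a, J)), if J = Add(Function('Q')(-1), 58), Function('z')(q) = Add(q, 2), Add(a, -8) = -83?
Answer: -247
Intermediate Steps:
a = -75 (a = Add(8, -83) = -75)
Function('z')(q) = Add(2, q)
Function('Q')(v) = Add(Pow(v, 2), Mul(3, v))
J = 56 (J = Add(Mul(-1, Add(3, -1)), 58) = Add(Mul(-1, 2), 58) = Add(-2, 58) = 56)
Mul(Function('z')(11), Add(a, J)) = Mul(Add(2, 11), Add(-75, 56)) = Mul(13, -19) = -247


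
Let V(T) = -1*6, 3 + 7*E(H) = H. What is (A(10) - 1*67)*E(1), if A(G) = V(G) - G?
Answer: 166/7 ≈ 23.714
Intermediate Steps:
E(H) = -3/7 + H/7
V(T) = -6
A(G) = -6 - G
(A(10) - 1*67)*E(1) = ((-6 - 1*10) - 1*67)*(-3/7 + (1/7)*1) = ((-6 - 10) - 67)*(-3/7 + 1/7) = (-16 - 67)*(-2/7) = -83*(-2/7) = 166/7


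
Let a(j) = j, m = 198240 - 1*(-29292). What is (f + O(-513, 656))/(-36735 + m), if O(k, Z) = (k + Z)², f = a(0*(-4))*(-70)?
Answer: 20449/190797 ≈ 0.10718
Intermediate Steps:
m = 227532 (m = 198240 + 29292 = 227532)
f = 0 (f = (0*(-4))*(-70) = 0*(-70) = 0)
O(k, Z) = (Z + k)²
(f + O(-513, 656))/(-36735 + m) = (0 + (656 - 513)²)/(-36735 + 227532) = (0 + 143²)/190797 = (0 + 20449)*(1/190797) = 20449*(1/190797) = 20449/190797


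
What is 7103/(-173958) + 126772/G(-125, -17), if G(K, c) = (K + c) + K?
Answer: -2450544453/5160754 ≈ -474.84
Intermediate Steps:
G(K, c) = c + 2*K
7103/(-173958) + 126772/G(-125, -17) = 7103/(-173958) + 126772/(-17 + 2*(-125)) = 7103*(-1/173958) + 126772/(-17 - 250) = -7103/173958 + 126772/(-267) = -7103/173958 + 126772*(-1/267) = -7103/173958 - 126772/267 = -2450544453/5160754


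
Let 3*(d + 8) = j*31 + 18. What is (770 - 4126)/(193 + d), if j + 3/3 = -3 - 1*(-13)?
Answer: -839/71 ≈ -11.817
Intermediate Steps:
j = 9 (j = -1 + (-3 - 1*(-13)) = -1 + (-3 + 13) = -1 + 10 = 9)
d = 91 (d = -8 + (9*31 + 18)/3 = -8 + (279 + 18)/3 = -8 + (⅓)*297 = -8 + 99 = 91)
(770 - 4126)/(193 + d) = (770 - 4126)/(193 + 91) = -3356/284 = -3356*1/284 = -839/71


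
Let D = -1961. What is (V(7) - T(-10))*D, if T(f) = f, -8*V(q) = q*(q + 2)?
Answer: -33337/8 ≈ -4167.1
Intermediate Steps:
V(q) = -q*(2 + q)/8 (V(q) = -q*(q + 2)/8 = -q*(2 + q)/8)
(V(7) - T(-10))*D = (-⅛*7*(2 + 7) - 1*(-10))*(-1961) = (-⅛*7*9 + 10)*(-1961) = (-63/8 + 10)*(-1961) = (17/8)*(-1961) = -33337/8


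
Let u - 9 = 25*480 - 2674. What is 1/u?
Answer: 1/9335 ≈ 0.00010712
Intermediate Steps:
u = 9335 (u = 9 + (25*480 - 2674) = 9 + (12000 - 2674) = 9 + 9326 = 9335)
1/u = 1/9335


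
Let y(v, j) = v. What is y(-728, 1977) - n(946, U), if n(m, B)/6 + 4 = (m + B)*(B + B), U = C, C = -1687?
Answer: -15001508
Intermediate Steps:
U = -1687
n(m, B) = -24 + 12*B*(B + m) (n(m, B) = -24 + 6*((m + B)*(B + B)) = -24 + 6*((B + m)*(2*B)) = -24 + 6*(2*B*(B + m)) = -24 + 12*B*(B + m))
y(-728, 1977) - n(946, U) = -728 - (-24 + 12*(-1687)² + 12*(-1687)*946) = -728 - (-24 + 12*2845969 - 19150824) = -728 - (-24 + 34151628 - 19150824) = -728 - 1*15000780 = -728 - 15000780 = -15001508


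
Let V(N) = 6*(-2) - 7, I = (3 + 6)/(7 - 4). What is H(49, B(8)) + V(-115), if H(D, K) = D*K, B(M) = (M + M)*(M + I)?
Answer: 8605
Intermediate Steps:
I = 3 (I = 9/3 = 9*(1/3) = 3)
B(M) = 2*M*(3 + M) (B(M) = (M + M)*(M + 3) = (2*M)*(3 + M) = 2*M*(3 + M))
V(N) = -19 (V(N) = -12 - 7 = -19)
H(49, B(8)) + V(-115) = 49*(2*8*(3 + 8)) - 19 = 49*(2*8*11) - 19 = 49*176 - 19 = 8624 - 19 = 8605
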